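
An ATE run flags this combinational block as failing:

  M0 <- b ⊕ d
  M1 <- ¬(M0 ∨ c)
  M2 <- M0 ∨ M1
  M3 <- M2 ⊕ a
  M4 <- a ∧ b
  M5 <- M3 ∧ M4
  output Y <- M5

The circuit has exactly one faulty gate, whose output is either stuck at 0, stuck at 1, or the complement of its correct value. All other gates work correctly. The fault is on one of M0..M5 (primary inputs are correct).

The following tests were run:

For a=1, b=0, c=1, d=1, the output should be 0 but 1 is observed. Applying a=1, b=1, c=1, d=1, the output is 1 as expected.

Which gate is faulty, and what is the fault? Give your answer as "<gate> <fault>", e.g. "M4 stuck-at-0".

M5 stuck-at-1

Fault-free values for test 1 (a=1, b=0, c=1, d=1): M0=1, M1=0, M2=1, M3=0, M4=0, M5=0, giving Y=0. Observed 1.
Test 1: faults giving observed 1 are {M5 stuck-at-1, M5 inverted output}.
Test 2 (a=1, b=1, c=1, d=1): fault-free M0=0, M1=0, M2=0, M3=1, M4=1, M5=1 → 1; observed 1. Eliminates M5 inverted output.
Only M5 stuck-at-1 is consistent with every test.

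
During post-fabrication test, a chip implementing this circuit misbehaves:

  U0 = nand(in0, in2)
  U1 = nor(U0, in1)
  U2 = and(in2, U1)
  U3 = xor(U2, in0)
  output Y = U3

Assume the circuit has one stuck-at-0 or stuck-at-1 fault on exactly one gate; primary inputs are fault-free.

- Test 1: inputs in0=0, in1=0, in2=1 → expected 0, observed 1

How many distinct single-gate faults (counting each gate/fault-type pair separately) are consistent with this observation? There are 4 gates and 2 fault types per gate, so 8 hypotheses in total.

4

Fault-free: U0=1, U1=0, U2=0, U3=0 → 0. Observed 1.
  U0 stuck-at-0: output 1 ✓
  U0 stuck-at-1: output 0 ✗
  U1 stuck-at-0: output 0 ✗
  U1 stuck-at-1: output 1 ✓
  U2 stuck-at-0: output 0 ✗
  U2 stuck-at-1: output 1 ✓
  U3 stuck-at-0: output 0 ✗
  U3 stuck-at-1: output 1 ✓
Consistent faults: {U0 stuck-at-0, U1 stuck-at-1, U2 stuck-at-1, U3 stuck-at-1} — 4 in all.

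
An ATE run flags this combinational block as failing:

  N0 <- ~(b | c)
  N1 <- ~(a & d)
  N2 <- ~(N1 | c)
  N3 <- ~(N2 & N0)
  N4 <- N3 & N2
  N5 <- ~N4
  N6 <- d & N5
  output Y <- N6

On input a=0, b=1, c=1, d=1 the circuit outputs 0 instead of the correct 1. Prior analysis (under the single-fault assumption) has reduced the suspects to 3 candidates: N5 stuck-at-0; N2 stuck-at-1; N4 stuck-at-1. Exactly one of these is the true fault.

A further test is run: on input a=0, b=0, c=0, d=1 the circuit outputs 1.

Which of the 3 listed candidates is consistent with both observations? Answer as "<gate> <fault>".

N2 stuck-at-1

Evaluate each candidate on input a=0, b=0, c=0, d=1:
  N5 stuck-at-0: N0=1, N1=1, N2=0, N3=1, N4=0, N5=0 [stuck-at-0], N6=0 → 0 — eliminated
  N2 stuck-at-1: N0=1, N1=1, N2=1 [stuck-at-1], N3=0, N4=0, N5=1, N6=1 → 1 — matches
  N4 stuck-at-1: N0=1, N1=1, N2=0, N3=1, N4=1 [stuck-at-1], N5=0, N6=0 → 0 — eliminated
Only N2 stuck-at-1 reproduces the observed 1.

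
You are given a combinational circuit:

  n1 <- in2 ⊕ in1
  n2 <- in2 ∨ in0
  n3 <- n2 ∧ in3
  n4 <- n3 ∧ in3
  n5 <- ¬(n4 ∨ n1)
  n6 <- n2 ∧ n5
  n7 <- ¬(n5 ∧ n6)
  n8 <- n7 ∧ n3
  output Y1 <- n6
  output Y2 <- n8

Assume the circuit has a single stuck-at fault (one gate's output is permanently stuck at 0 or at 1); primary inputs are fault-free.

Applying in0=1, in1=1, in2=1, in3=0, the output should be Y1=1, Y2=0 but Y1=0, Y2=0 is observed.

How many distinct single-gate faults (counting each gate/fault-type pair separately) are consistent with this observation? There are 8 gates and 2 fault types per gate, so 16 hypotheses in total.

Fault-free: n1=0, n2=1, n3=0, n4=0, n5=1, n6=1, n7=0, n8=0 → Y1=1, Y2=0. Observed Y1=0, Y2=0.
  n1: stuck-at-1 ✓; others ✗
  n2: stuck-at-0 ✓; others ✗
  n3: none of the 2 fault types match ✗
  n4: stuck-at-1 ✓; others ✗
  n5: stuck-at-0 ✓; others ✗
  n6: stuck-at-0 ✓; others ✗
  n7: none of the 2 fault types match ✗
  n8: none of the 2 fault types match ✗
Consistent faults: {n1 stuck-at-1, n2 stuck-at-0, n4 stuck-at-1, n5 stuck-at-0, n6 stuck-at-0} — 5 in all.

5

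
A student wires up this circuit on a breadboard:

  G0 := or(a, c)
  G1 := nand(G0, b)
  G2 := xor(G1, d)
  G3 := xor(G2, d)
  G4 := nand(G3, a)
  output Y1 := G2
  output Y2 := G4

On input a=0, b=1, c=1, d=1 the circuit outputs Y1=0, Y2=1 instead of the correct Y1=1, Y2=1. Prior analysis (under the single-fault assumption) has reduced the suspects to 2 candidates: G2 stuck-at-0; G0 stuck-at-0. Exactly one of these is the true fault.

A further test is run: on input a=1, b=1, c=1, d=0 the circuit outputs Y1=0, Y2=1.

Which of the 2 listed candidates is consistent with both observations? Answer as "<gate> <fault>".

Evaluate each candidate on input a=1, b=1, c=1, d=0:
  G2 stuck-at-0: G0=1, G1=0, G2=0 [stuck-at-0], G3=0, G4=1 → Y1=0, Y2=1 — matches
  G0 stuck-at-0: G0=0 [stuck-at-0], G1=1, G2=1, G3=1, G4=0 → Y1=1, Y2=0 — eliminated
Only G2 stuck-at-0 reproduces the observed Y1=0, Y2=1.

G2 stuck-at-0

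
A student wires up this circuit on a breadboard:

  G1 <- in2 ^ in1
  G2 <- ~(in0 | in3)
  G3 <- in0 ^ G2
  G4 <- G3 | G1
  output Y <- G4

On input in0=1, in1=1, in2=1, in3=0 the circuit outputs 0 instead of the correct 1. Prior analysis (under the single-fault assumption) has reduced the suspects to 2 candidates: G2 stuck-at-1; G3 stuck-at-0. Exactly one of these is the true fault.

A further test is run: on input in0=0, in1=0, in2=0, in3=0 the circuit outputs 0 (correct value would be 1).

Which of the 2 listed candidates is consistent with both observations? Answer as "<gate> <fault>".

Evaluate each candidate on input in0=0, in1=0, in2=0, in3=0:
  G2 stuck-at-1: G1=0, G2=1 [stuck-at-1], G3=1, G4=1 → 1 — eliminated
  G3 stuck-at-0: G1=0, G2=1, G3=0 [stuck-at-0], G4=0 → 0 — matches
Only G3 stuck-at-0 reproduces the observed 0.

G3 stuck-at-0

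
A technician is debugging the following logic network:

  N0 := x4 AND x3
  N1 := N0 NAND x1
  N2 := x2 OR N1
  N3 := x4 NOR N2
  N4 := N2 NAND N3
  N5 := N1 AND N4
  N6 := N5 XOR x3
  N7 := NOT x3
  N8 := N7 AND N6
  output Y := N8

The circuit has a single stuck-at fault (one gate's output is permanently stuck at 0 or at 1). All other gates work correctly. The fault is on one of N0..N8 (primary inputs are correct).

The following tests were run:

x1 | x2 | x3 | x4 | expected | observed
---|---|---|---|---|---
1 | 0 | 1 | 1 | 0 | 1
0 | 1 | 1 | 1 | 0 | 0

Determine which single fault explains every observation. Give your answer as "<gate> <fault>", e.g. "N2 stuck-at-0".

Fault-free values for test 1 (x1=1, x2=0, x3=1, x4=1): N0=1, N1=0, N2=0, N3=0, N4=1, N5=0, N6=1, N7=0, N8=0, giving Y=0. Observed 1.
Test 1: faults giving observed 1 are {N7 stuck-at-1, N8 stuck-at-1}.
Test 2 (x1=0, x2=1, x3=1, x4=1): fault-free N0=1, N1=1, N2=1, N3=0, N4=1, N5=1, N6=0, N7=0, N8=0 → 0; observed 0. Eliminates N8 stuck-at-1.
Only N7 stuck-at-1 is consistent with every test.

N7 stuck-at-1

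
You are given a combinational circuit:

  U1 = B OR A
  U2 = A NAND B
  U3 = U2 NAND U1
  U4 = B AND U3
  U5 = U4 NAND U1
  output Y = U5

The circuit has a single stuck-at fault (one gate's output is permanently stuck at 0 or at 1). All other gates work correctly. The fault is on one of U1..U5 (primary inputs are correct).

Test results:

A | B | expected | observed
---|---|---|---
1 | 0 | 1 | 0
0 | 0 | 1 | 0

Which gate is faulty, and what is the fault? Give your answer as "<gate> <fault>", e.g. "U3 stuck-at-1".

Fault-free values for test 1 (A=1, B=0): U1=1, U2=1, U3=0, U4=0, U5=1, giving Y=1. Observed 0.
Test 1: faults giving observed 0 are {U4 stuck-at-1, U5 stuck-at-0}.
Test 2 (A=0, B=0): fault-free U1=0, U2=1, U3=1, U4=0, U5=1 → 1; observed 0. Eliminates U4 stuck-at-1.
Only U5 stuck-at-0 is consistent with every test.

U5 stuck-at-0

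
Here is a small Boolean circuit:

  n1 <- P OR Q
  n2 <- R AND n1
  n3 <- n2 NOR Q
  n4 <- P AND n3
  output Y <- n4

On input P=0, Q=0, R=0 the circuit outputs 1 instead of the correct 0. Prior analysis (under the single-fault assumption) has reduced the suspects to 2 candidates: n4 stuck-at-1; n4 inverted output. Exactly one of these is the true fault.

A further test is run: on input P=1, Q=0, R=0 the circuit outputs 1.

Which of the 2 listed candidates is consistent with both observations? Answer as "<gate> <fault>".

n4 stuck-at-1

Evaluate each candidate on input P=1, Q=0, R=0:
  n4 stuck-at-1: n1=1, n2=0, n3=1, n4=1 [stuck-at-1] → 1 — matches
  n4 inverted output: n1=1, n2=0, n3=1, n4=0 [inverted output] → 0 — eliminated
Only n4 stuck-at-1 reproduces the observed 1.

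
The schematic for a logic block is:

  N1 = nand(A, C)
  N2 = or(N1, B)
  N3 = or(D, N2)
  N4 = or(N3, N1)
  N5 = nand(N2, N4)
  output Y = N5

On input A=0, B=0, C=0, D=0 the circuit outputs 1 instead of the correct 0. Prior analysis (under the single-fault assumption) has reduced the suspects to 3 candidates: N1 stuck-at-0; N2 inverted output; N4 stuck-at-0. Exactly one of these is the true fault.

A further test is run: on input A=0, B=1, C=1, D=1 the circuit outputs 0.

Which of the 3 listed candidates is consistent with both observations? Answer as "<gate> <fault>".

Evaluate each candidate on input A=0, B=1, C=1, D=1:
  N1 stuck-at-0: N1=0 [stuck-at-0], N2=1, N3=1, N4=1, N5=0 → 0 — matches
  N2 inverted output: N1=1, N2=0 [inverted output], N3=1, N4=1, N5=1 → 1 — eliminated
  N4 stuck-at-0: N1=1, N2=1, N3=1, N4=0 [stuck-at-0], N5=1 → 1 — eliminated
Only N1 stuck-at-0 reproduces the observed 0.

N1 stuck-at-0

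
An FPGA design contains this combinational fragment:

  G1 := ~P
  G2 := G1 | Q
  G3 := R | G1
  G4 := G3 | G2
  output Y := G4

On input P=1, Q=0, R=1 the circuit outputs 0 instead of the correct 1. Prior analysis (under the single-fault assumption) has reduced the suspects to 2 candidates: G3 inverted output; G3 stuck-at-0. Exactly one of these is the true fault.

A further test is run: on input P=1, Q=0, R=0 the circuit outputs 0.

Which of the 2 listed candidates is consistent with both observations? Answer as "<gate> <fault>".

G3 stuck-at-0

Evaluate each candidate on input P=1, Q=0, R=0:
  G3 inverted output: G1=0, G2=0, G3=1 [inverted output], G4=1 → 1 — eliminated
  G3 stuck-at-0: G1=0, G2=0, G3=0 [stuck-at-0], G4=0 → 0 — matches
Only G3 stuck-at-0 reproduces the observed 0.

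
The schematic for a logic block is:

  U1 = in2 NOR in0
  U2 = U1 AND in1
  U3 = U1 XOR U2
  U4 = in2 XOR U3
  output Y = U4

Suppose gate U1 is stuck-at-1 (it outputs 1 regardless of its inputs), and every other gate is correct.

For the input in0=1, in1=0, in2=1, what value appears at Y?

Propagate with U1 forced: U1=1 [stuck-at-1], U2=0, U3=1, U4=0.
So Y = 0. (Without the fault it would be 1.)

0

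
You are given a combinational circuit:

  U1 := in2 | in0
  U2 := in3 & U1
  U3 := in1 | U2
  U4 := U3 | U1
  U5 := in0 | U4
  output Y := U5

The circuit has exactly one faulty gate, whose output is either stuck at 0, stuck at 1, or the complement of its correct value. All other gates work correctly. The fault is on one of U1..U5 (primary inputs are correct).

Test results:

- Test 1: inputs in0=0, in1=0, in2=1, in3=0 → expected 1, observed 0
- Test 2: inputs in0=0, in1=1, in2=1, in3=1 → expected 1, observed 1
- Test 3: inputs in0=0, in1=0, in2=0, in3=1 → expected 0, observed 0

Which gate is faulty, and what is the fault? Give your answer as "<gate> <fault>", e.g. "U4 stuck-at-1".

Fault-free values for test 1 (in0=0, in1=0, in2=1, in3=0): U1=1, U2=0, U3=0, U4=1, U5=1, giving Y=1. Observed 0.
Test 1: faults giving observed 0 are {U1 stuck-at-0, U1 inverted output, U4 stuck-at-0, U4 inverted output, U5 stuck-at-0, U5 inverted output}.
Test 2 (in0=0, in1=1, in2=1, in3=1): fault-free U1=1, U2=1, U3=1, U4=1, U5=1 → 1; observed 1. Eliminates U4 stuck-at-0, U4 inverted output, U5 stuck-at-0, U5 inverted output.
Test 3 (in0=0, in1=0, in2=0, in3=1): fault-free U1=0, U2=0, U3=0, U4=0, U5=0 → 0; observed 0. Eliminates U1 inverted output.
Only U1 stuck-at-0 is consistent with every test.

U1 stuck-at-0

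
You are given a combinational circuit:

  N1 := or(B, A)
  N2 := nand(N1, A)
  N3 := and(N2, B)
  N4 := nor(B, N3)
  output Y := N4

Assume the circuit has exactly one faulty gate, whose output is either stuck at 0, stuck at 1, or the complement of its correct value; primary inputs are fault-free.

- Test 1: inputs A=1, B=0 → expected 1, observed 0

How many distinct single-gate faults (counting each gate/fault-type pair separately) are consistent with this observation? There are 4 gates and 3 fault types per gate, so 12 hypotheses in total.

Fault-free: N1=1, N2=0, N3=0, N4=1 → 1. Observed 0.
  N1 stuck-at-0: output 1 ✗
  N1 stuck-at-1: output 1 ✗
  N1 inverted output: output 1 ✗
  N2 stuck-at-0: output 1 ✗
  N2 stuck-at-1: output 1 ✗
  N2 inverted output: output 1 ✗
  N3 stuck-at-0: output 1 ✗
  N3 stuck-at-1: output 0 ✓
  N3 inverted output: output 0 ✓
  N4 stuck-at-0: output 0 ✓
  N4 stuck-at-1: output 1 ✗
  N4 inverted output: output 0 ✓
Consistent faults: {N3 stuck-at-1, N3 inverted output, N4 stuck-at-0, N4 inverted output} — 4 in all.

4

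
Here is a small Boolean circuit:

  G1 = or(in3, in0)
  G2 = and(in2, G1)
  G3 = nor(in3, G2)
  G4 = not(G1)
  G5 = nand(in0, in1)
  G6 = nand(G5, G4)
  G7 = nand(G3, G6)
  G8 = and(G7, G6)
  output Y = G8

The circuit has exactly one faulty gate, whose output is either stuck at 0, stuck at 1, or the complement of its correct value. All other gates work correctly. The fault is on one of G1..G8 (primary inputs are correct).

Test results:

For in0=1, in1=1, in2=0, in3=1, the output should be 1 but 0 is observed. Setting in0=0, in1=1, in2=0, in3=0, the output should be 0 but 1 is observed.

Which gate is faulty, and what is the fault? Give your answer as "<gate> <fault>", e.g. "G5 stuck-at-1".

Fault-free values for test 1 (in0=1, in1=1, in2=0, in3=1): G1=1, G2=0, G3=0, G4=0, G5=0, G6=1, G7=1, G8=1, giving Y=1. Observed 0.
Test 1: faults giving observed 0 are {G3 stuck-at-1, G3 inverted output, G6 stuck-at-0, G6 inverted output, G7 stuck-at-0, G7 inverted output, G8 stuck-at-0, G8 inverted output}.
Test 2 (in0=0, in1=1, in2=0, in3=0): fault-free G1=0, G2=0, G3=1, G4=1, G5=1, G6=0, G7=1, G8=0 → 0; observed 1. Eliminates G3 stuck-at-1, G3 inverted output, G6 stuck-at-0, G6 inverted output, G7 stuck-at-0, G7 inverted output, G8 stuck-at-0.
Only G8 inverted output is consistent with every test.

G8 inverted output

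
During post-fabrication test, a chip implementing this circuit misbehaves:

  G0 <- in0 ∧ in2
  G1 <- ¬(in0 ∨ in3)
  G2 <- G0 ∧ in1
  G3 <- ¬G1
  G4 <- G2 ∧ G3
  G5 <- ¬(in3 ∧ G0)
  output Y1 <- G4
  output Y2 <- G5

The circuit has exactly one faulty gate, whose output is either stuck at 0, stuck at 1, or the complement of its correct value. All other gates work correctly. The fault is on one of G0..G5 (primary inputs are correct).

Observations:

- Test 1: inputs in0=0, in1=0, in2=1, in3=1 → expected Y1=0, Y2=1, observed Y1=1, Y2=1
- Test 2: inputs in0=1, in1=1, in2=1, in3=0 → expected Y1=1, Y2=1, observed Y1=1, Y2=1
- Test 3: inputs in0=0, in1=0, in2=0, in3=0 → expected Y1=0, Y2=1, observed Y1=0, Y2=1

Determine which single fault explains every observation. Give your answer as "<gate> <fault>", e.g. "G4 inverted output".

Fault-free values for test 1 (in0=0, in1=0, in2=1, in3=1): G0=0, G1=0, G2=0, G3=1, G4=0, G5=1, giving Y1=0, Y2=1. Observed Y1=1, Y2=1.
Test 1: faults giving observed Y1=1, Y2=1 are {G2 stuck-at-1, G2 inverted output, G4 stuck-at-1, G4 inverted output}.
Test 2 (in0=1, in1=1, in2=1, in3=0): fault-free G0=1, G1=0, G2=1, G3=1, G4=1, G5=1 → Y1=1, Y2=1; observed Y1=1, Y2=1. Eliminates G2 inverted output, G4 inverted output.
Test 3 (in0=0, in1=0, in2=0, in3=0): fault-free G0=0, G1=1, G2=0, G3=0, G4=0, G5=1 → Y1=0, Y2=1; observed Y1=0, Y2=1. Eliminates G4 stuck-at-1.
Only G2 stuck-at-1 is consistent with every test.

G2 stuck-at-1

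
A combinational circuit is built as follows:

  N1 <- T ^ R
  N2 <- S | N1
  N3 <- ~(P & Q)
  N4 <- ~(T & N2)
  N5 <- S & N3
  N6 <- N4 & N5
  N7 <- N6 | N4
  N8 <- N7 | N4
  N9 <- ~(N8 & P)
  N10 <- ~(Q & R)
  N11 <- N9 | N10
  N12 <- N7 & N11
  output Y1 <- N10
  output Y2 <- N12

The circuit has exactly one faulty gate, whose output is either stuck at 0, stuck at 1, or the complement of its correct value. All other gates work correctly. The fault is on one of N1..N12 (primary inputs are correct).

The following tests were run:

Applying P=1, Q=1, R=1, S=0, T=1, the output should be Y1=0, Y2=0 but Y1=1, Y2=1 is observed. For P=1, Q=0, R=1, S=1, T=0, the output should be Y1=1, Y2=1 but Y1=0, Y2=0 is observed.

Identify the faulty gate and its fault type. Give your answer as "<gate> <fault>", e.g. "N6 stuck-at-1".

N10 inverted output

Fault-free values for test 1 (P=1, Q=1, R=1, S=0, T=1): N1=0, N2=0, N3=0, N4=1, N5=0, N6=0, N7=1, N8=1, N9=0, N10=0, N11=0, N12=0, giving Y1=0, Y2=0. Observed Y1=1, Y2=1.
Test 1: faults giving observed Y1=1, Y2=1 are {N10 stuck-at-1, N10 inverted output}.
Test 2 (P=1, Q=0, R=1, S=1, T=0): fault-free N1=1, N2=1, N3=1, N4=1, N5=1, N6=1, N7=1, N8=1, N9=0, N10=1, N11=1, N12=1 → Y1=1, Y2=1; observed Y1=0, Y2=0. Eliminates N10 stuck-at-1.
Only N10 inverted output is consistent with every test.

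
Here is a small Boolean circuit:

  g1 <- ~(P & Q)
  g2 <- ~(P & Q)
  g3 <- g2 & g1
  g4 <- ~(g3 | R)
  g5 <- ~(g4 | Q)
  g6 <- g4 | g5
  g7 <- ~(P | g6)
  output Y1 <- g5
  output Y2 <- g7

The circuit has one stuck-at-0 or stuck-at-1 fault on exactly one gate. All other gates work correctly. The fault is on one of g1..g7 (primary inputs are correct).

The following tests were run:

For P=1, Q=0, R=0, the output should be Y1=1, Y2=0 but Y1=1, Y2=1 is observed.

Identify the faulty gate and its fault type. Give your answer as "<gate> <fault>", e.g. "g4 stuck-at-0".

g7 stuck-at-1

Fault-free values for test 1 (P=1, Q=0, R=0): g1=1, g2=1, g3=1, g4=0, g5=1, g6=1, g7=0, giving Y1=1, Y2=0. Observed Y1=1, Y2=1.
Test 1: faults giving observed Y1=1, Y2=1 are {g7 stuck-at-1}.
Only g7 stuck-at-1 is consistent with every test.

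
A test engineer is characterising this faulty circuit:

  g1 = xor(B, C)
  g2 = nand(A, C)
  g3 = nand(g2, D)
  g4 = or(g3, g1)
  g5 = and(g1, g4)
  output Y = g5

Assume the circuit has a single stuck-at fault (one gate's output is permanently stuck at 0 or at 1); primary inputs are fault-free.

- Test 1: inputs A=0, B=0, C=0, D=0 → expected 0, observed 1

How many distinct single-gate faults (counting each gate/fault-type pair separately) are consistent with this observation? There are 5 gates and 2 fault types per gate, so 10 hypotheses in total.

Fault-free: g1=0, g2=1, g3=1, g4=1, g5=0 → 0. Observed 1.
  g1 stuck-at-0: output 0 ✗
  g1 stuck-at-1: output 1 ✓
  g2 stuck-at-0: output 0 ✗
  g2 stuck-at-1: output 0 ✗
  g3 stuck-at-0: output 0 ✗
  g3 stuck-at-1: output 0 ✗
  g4 stuck-at-0: output 0 ✗
  g4 stuck-at-1: output 0 ✗
  g5 stuck-at-0: output 0 ✗
  g5 stuck-at-1: output 1 ✓
Consistent faults: {g1 stuck-at-1, g5 stuck-at-1} — 2 in all.

2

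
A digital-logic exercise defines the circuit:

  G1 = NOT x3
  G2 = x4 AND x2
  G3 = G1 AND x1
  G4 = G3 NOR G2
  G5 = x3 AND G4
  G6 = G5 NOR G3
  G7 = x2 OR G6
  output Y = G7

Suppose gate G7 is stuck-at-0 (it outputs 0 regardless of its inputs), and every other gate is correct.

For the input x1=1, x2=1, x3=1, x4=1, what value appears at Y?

Propagate with G7 forced: G1=0, G2=1, G3=0, G4=0, G5=0, G6=1, G7=0 [stuck-at-0].
So Y = 0. (Without the fault it would be 1.)

0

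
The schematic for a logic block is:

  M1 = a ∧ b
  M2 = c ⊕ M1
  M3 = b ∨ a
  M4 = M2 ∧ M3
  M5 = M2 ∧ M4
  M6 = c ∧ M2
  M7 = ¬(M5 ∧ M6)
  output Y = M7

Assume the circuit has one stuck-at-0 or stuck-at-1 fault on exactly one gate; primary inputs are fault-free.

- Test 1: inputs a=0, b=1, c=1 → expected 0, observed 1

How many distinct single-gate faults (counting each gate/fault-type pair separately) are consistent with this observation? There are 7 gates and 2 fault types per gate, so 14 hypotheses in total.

Fault-free: M1=0, M2=1, M3=1, M4=1, M5=1, M6=1, M7=0 → 0. Observed 1.
  M1 stuck-at-0: output 0 ✗
  M1 stuck-at-1: output 1 ✓
  M2 stuck-at-0: output 1 ✓
  M2 stuck-at-1: output 0 ✗
  M3 stuck-at-0: output 1 ✓
  M3 stuck-at-1: output 0 ✗
  M4 stuck-at-0: output 1 ✓
  M4 stuck-at-1: output 0 ✗
  M5 stuck-at-0: output 1 ✓
  M5 stuck-at-1: output 0 ✗
  M6 stuck-at-0: output 1 ✓
  M6 stuck-at-1: output 0 ✗
  M7 stuck-at-0: output 0 ✗
  M7 stuck-at-1: output 1 ✓
Consistent faults: {M1 stuck-at-1, M2 stuck-at-0, M3 stuck-at-0, M4 stuck-at-0, M5 stuck-at-0, M6 stuck-at-0, M7 stuck-at-1} — 7 in all.

7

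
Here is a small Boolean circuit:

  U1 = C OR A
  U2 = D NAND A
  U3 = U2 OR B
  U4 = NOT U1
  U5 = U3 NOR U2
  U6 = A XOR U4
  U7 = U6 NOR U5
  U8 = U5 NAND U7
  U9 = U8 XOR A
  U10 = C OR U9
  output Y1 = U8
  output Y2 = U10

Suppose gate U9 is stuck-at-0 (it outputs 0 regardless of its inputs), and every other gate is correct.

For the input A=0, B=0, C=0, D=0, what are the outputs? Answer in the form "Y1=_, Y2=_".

Propagate with U9 forced: U1=0, U2=1, U3=1, U4=1, U5=0, U6=1, U7=0, U8=1, U9=0 [stuck-at-0], U10=0.
So the outputs are Y1=1, Y2=0. (Without the fault they would be Y1=1, Y2=1.)

Y1=1, Y2=0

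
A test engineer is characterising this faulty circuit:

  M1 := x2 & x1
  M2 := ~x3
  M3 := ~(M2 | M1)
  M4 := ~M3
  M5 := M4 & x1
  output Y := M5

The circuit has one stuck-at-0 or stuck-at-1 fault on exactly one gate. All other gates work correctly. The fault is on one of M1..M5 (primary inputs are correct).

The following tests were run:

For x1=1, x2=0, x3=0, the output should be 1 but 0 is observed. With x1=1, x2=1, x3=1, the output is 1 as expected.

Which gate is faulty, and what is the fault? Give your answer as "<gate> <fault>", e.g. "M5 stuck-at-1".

M2 stuck-at-0

Fault-free values for test 1 (x1=1, x2=0, x3=0): M1=0, M2=1, M3=0, M4=1, M5=1, giving Y=1. Observed 0.
Test 1: faults giving observed 0 are {M2 stuck-at-0, M3 stuck-at-1, M4 stuck-at-0, M5 stuck-at-0}.
Test 2 (x1=1, x2=1, x3=1): fault-free M1=1, M2=0, M3=0, M4=1, M5=1 → 1; observed 1. Eliminates M3 stuck-at-1, M4 stuck-at-0, M5 stuck-at-0.
Only M2 stuck-at-0 is consistent with every test.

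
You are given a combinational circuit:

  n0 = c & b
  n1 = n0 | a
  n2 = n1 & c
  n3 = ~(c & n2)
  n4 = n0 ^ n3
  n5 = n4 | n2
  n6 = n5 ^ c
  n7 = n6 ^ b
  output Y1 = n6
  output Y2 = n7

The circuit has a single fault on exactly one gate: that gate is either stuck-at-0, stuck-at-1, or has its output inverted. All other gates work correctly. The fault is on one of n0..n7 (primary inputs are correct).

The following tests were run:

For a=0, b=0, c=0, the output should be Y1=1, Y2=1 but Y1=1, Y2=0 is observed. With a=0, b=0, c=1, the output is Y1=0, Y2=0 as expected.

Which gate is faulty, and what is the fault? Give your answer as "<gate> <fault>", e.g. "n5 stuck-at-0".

n7 stuck-at-0

Fault-free values for test 1 (a=0, b=0, c=0): n0=0, n1=0, n2=0, n3=1, n4=1, n5=1, n6=1, n7=1, giving Y1=1, Y2=1. Observed Y1=1, Y2=0.
Test 1: faults giving observed Y1=1, Y2=0 are {n7 stuck-at-0, n7 inverted output}.
Test 2 (a=0, b=0, c=1): fault-free n0=0, n1=0, n2=0, n3=1, n4=1, n5=1, n6=0, n7=0 → Y1=0, Y2=0; observed Y1=0, Y2=0. Eliminates n7 inverted output.
Only n7 stuck-at-0 is consistent with every test.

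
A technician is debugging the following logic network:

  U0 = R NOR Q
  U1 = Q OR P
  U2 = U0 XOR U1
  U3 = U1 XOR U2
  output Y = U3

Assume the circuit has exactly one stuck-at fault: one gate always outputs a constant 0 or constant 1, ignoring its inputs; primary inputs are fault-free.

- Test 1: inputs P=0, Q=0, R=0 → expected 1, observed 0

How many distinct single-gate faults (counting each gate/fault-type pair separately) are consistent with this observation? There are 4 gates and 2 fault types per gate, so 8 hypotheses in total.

3

Fault-free: U0=1, U1=0, U2=1, U3=1 → 1. Observed 0.
  U0 stuck-at-0: output 0 ✓
  U0 stuck-at-1: output 1 ✗
  U1 stuck-at-0: output 1 ✗
  U1 stuck-at-1: output 1 ✗
  U2 stuck-at-0: output 0 ✓
  U2 stuck-at-1: output 1 ✗
  U3 stuck-at-0: output 0 ✓
  U3 stuck-at-1: output 1 ✗
Consistent faults: {U0 stuck-at-0, U2 stuck-at-0, U3 stuck-at-0} — 3 in all.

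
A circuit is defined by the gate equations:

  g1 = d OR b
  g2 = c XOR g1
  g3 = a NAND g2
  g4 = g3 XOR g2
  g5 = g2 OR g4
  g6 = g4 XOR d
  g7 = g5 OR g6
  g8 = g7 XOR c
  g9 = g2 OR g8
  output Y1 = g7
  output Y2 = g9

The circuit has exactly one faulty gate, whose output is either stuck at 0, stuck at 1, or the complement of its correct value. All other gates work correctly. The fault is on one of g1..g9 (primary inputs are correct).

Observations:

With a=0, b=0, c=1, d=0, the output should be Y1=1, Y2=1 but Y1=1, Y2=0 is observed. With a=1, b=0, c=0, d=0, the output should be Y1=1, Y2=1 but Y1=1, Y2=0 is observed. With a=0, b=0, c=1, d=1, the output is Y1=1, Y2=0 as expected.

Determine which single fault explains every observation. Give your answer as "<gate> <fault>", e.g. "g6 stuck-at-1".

g9 stuck-at-0

Fault-free values for test 1 (a=0, b=0, c=1, d=0): g1=0, g2=1, g3=1, g4=0, g5=1, g6=0, g7=1, g8=0, g9=1, giving Y1=1, Y2=1. Observed Y1=1, Y2=0.
Test 1: faults giving observed Y1=1, Y2=0 are {g1 stuck-at-1, g1 inverted output, g2 stuck-at-0, g2 inverted output, g9 stuck-at-0, g9 inverted output}.
Test 2 (a=1, b=0, c=0, d=0): fault-free g1=0, g2=0, g3=1, g4=1, g5=1, g6=1, g7=1, g8=1, g9=1 → Y1=1, Y2=1; observed Y1=1, Y2=0. Eliminates g1 stuck-at-1, g1 inverted output, g2 stuck-at-0, g2 inverted output.
Test 3 (a=0, b=0, c=1, d=1): fault-free g1=1, g2=0, g3=1, g4=1, g5=1, g6=0, g7=1, g8=0, g9=0 → Y1=1, Y2=0; observed Y1=1, Y2=0. Eliminates g9 inverted output.
Only g9 stuck-at-0 is consistent with every test.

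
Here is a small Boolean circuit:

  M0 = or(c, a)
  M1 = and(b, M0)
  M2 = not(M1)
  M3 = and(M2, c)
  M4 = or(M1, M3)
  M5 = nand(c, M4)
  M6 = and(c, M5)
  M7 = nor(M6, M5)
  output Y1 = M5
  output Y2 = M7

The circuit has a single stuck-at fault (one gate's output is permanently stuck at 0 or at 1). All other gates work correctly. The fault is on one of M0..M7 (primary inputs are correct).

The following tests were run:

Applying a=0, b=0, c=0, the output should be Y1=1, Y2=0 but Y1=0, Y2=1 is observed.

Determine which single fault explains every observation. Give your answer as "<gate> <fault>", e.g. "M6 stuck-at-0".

Fault-free values for test 1 (a=0, b=0, c=0): M0=0, M1=0, M2=1, M3=0, M4=0, M5=1, M6=0, M7=0, giving Y1=1, Y2=0. Observed Y1=0, Y2=1.
Test 1: faults giving observed Y1=0, Y2=1 are {M5 stuck-at-0}.
Only M5 stuck-at-0 is consistent with every test.

M5 stuck-at-0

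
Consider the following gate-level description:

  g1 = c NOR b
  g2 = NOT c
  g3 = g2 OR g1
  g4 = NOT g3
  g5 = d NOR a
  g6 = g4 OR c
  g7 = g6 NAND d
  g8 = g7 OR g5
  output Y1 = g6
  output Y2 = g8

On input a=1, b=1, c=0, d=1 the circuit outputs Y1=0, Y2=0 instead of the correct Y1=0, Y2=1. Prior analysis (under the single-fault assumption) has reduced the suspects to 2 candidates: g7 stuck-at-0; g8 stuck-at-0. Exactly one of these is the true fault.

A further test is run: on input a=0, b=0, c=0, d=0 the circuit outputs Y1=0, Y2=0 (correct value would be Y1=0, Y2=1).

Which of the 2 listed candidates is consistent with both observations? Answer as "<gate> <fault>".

g8 stuck-at-0

Evaluate each candidate on input a=0, b=0, c=0, d=0:
  g7 stuck-at-0: g1=1, g2=1, g3=1, g4=0, g5=1, g6=0, g7=0 [stuck-at-0], g8=1 → Y1=0, Y2=1 — eliminated
  g8 stuck-at-0: g1=1, g2=1, g3=1, g4=0, g5=1, g6=0, g7=1, g8=0 [stuck-at-0] → Y1=0, Y2=0 — matches
Only g8 stuck-at-0 reproduces the observed Y1=0, Y2=0.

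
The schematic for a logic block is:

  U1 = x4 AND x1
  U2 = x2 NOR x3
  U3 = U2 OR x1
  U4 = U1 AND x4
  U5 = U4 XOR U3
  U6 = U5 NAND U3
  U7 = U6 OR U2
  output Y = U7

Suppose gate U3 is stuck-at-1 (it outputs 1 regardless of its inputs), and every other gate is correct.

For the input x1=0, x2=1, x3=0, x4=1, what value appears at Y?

Propagate with U3 forced: U1=0, U2=0, U3=1 [stuck-at-1], U4=0, U5=1, U6=0, U7=0.
So Y = 0. (Without the fault it would be 1.)

0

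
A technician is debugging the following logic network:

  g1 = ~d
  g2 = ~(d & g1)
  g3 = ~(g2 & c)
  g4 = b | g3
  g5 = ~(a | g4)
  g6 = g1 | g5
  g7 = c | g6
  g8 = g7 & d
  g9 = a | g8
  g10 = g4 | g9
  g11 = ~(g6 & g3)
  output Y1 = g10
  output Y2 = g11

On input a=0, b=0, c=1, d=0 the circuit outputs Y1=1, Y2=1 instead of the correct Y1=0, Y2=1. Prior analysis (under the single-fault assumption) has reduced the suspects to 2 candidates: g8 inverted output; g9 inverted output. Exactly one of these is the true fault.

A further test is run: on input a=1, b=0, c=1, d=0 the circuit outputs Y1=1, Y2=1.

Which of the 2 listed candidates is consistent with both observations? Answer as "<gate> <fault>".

Evaluate each candidate on input a=1, b=0, c=1, d=0:
  g8 inverted output: g1=1, g2=1, g3=0, g4=0, g5=0, g6=1, g7=1, g8=1 [inverted output], g9=1, g10=1, g11=1 → Y1=1, Y2=1 — matches
  g9 inverted output: g1=1, g2=1, g3=0, g4=0, g5=0, g6=1, g7=1, g8=0, g9=0 [inverted output], g10=0, g11=1 → Y1=0, Y2=1 — eliminated
Only g8 inverted output reproduces the observed Y1=1, Y2=1.

g8 inverted output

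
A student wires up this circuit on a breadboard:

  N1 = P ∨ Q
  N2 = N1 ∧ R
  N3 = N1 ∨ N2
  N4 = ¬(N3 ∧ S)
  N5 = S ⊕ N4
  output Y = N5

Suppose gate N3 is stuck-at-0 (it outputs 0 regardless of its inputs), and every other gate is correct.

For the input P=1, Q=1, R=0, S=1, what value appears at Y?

Propagate with N3 forced: N1=1, N2=0, N3=0 [stuck-at-0], N4=1, N5=0.
So Y = 0. (Without the fault it would be 1.)

0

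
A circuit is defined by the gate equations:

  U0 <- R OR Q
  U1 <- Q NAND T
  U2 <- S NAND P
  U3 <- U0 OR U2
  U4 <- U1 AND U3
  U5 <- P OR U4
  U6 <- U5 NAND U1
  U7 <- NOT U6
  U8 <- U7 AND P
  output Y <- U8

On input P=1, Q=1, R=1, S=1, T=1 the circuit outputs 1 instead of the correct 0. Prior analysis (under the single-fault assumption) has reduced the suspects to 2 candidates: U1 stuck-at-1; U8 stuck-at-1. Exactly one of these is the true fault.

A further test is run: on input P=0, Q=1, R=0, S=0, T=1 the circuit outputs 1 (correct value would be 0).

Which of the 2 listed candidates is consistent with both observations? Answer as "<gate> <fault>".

U8 stuck-at-1

Evaluate each candidate on input P=0, Q=1, R=0, S=0, T=1:
  U1 stuck-at-1: U0=1, U1=1 [stuck-at-1], U2=1, U3=1, U4=1, U5=1, U6=0, U7=1, U8=0 → 0 — eliminated
  U8 stuck-at-1: U0=1, U1=0, U2=1, U3=1, U4=0, U5=0, U6=1, U7=0, U8=1 [stuck-at-1] → 1 — matches
Only U8 stuck-at-1 reproduces the observed 1.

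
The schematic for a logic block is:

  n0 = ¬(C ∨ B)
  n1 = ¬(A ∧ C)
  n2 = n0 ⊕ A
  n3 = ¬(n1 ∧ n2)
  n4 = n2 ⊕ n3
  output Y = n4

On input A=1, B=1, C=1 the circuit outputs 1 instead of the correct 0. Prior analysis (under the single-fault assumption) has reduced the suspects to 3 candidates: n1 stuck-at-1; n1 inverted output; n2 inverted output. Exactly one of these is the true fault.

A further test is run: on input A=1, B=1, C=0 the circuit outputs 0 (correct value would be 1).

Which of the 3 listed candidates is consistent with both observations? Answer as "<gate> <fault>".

n1 inverted output

Evaluate each candidate on input A=1, B=1, C=0:
  n1 stuck-at-1: n0=0, n1=1 [stuck-at-1], n2=1, n3=0, n4=1 → 1 — eliminated
  n1 inverted output: n0=0, n1=0 [inverted output], n2=1, n3=1, n4=0 → 0 — matches
  n2 inverted output: n0=0, n1=1, n2=0 [inverted output], n3=1, n4=1 → 1 — eliminated
Only n1 inverted output reproduces the observed 0.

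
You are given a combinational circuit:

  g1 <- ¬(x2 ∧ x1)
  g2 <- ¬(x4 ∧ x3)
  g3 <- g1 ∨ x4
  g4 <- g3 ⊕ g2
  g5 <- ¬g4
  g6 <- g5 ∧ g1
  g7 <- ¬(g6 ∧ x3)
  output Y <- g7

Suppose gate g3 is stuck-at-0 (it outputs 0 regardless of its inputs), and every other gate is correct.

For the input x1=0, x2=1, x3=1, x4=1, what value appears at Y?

Propagate with g3 forced: g1=1, g2=0, g3=0 [stuck-at-0], g4=0, g5=1, g6=1, g7=0.
So Y = 0. (Without the fault it would be 1.)

0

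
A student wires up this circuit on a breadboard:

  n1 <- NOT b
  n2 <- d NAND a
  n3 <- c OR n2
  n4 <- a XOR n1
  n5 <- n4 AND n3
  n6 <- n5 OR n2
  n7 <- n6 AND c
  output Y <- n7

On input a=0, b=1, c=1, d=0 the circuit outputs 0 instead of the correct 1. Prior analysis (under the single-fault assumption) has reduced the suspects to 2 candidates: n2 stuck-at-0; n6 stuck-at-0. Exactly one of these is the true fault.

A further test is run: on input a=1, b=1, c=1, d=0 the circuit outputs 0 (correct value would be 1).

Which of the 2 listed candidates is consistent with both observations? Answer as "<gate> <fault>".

Evaluate each candidate on input a=1, b=1, c=1, d=0:
  n2 stuck-at-0: n1=0, n2=0 [stuck-at-0], n3=1, n4=1, n5=1, n6=1, n7=1 → 1 — eliminated
  n6 stuck-at-0: n1=0, n2=1, n3=1, n4=1, n5=1, n6=0 [stuck-at-0], n7=0 → 0 — matches
Only n6 stuck-at-0 reproduces the observed 0.

n6 stuck-at-0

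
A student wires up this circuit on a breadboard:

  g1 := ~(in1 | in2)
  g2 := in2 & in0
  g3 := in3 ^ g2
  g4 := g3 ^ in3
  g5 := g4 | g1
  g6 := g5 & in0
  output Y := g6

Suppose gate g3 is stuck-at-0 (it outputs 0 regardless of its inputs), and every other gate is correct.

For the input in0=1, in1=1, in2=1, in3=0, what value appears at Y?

Propagate with g3 forced: g1=0, g2=1, g3=0 [stuck-at-0], g4=0, g5=0, g6=0.
So Y = 0. (Without the fault it would be 1.)

0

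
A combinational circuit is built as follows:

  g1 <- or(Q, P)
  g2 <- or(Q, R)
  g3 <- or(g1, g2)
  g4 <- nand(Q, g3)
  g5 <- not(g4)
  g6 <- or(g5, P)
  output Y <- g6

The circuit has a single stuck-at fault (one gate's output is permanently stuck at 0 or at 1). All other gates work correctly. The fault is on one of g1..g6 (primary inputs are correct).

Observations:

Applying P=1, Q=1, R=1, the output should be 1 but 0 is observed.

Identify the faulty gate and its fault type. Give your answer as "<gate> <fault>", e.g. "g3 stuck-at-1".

g6 stuck-at-0

Fault-free values for test 1 (P=1, Q=1, R=1): g1=1, g2=1, g3=1, g4=0, g5=1, g6=1, giving Y=1. Observed 0.
Test 1: faults giving observed 0 are {g6 stuck-at-0}.
Only g6 stuck-at-0 is consistent with every test.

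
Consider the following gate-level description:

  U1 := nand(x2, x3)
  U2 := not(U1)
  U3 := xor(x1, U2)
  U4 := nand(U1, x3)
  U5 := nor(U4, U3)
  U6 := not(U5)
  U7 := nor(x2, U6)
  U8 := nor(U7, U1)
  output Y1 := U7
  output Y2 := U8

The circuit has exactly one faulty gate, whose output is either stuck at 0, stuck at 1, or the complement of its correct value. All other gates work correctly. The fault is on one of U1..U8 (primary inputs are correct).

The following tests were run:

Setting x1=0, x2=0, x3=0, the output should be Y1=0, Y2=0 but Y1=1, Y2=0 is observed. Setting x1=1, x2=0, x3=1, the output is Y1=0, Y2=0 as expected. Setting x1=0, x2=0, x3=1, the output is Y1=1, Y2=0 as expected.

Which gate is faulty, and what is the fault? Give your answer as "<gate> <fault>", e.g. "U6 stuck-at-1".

U4 stuck-at-0

Fault-free values for test 1 (x1=0, x2=0, x3=0): U1=1, U2=0, U3=0, U4=1, U5=0, U6=1, U7=0, U8=0, giving Y1=0, Y2=0. Observed Y1=1, Y2=0.
Test 1: faults giving observed Y1=1, Y2=0 are {U4 stuck-at-0, U4 inverted output, U5 stuck-at-1, U5 inverted output, U6 stuck-at-0, U6 inverted output, U7 stuck-at-1, U7 inverted output}.
Test 2 (x1=1, x2=0, x3=1): fault-free U1=1, U2=0, U3=1, U4=0, U5=0, U6=1, U7=0, U8=0 → Y1=0, Y2=0; observed Y1=0, Y2=0. Eliminates U5 stuck-at-1, U5 inverted output, U6 stuck-at-0, U6 inverted output, U7 stuck-at-1, U7 inverted output.
Test 3 (x1=0, x2=0, x3=1): fault-free U1=1, U2=0, U3=0, U4=0, U5=1, U6=0, U7=1, U8=0 → Y1=1, Y2=0; observed Y1=1, Y2=0. Eliminates U4 inverted output.
Only U4 stuck-at-0 is consistent with every test.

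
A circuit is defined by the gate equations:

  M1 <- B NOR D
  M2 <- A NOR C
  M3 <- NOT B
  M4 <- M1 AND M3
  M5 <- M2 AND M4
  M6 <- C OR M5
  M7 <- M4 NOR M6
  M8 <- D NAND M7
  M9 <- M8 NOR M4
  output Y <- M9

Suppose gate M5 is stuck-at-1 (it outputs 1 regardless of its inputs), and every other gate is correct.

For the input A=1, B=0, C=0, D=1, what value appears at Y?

Propagate with M5 forced: M1=0, M2=0, M3=1, M4=0, M5=1 [stuck-at-1], M6=1, M7=0, M8=1, M9=0.
So Y = 0. (Without the fault it would be 1.)

0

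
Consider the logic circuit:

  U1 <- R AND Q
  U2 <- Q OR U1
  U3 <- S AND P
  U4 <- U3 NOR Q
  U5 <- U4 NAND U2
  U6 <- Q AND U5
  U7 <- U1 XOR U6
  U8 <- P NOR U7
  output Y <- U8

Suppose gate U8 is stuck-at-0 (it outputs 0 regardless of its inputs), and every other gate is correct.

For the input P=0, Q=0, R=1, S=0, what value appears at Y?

Propagate with U8 forced: U1=0, U2=0, U3=0, U4=1, U5=1, U6=0, U7=0, U8=0 [stuck-at-0].
So Y = 0. (Without the fault it would be 1.)

0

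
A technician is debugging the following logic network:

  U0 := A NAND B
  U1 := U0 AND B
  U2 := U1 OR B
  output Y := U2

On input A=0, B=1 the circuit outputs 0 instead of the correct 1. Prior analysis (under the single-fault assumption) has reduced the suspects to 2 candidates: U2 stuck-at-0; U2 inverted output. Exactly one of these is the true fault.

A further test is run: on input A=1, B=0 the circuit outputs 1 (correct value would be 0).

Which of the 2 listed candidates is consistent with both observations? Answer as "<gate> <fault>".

Evaluate each candidate on input A=1, B=0:
  U2 stuck-at-0: U0=1, U1=0, U2=0 [stuck-at-0] → 0 — eliminated
  U2 inverted output: U0=1, U1=0, U2=1 [inverted output] → 1 — matches
Only U2 inverted output reproduces the observed 1.

U2 inverted output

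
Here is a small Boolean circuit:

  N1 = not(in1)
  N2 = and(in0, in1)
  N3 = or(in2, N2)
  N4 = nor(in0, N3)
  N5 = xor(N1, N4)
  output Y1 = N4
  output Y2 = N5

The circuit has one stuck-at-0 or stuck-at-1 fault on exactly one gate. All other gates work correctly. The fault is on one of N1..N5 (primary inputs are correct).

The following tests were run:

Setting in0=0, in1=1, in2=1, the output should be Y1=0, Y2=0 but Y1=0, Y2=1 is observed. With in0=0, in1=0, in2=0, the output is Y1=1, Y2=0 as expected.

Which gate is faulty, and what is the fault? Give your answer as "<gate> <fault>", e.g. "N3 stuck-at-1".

Fault-free values for test 1 (in0=0, in1=1, in2=1): N1=0, N2=0, N3=1, N4=0, N5=0, giving Y1=0, Y2=0. Observed Y1=0, Y2=1.
Test 1: faults giving observed Y1=0, Y2=1 are {N1 stuck-at-1, N5 stuck-at-1}.
Test 2 (in0=0, in1=0, in2=0): fault-free N1=1, N2=0, N3=0, N4=1, N5=0 → Y1=1, Y2=0; observed Y1=1, Y2=0. Eliminates N5 stuck-at-1.
Only N1 stuck-at-1 is consistent with every test.

N1 stuck-at-1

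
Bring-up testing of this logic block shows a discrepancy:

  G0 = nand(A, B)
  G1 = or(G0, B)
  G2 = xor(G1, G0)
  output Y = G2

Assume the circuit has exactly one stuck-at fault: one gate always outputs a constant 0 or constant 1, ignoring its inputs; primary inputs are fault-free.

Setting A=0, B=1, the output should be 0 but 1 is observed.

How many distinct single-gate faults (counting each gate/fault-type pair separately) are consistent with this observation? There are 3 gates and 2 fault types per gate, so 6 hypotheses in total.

Fault-free: G0=1, G1=1, G2=0 → 0. Observed 1.
  G0 stuck-at-0: output 1 ✓
  G0 stuck-at-1: output 0 ✗
  G1 stuck-at-0: output 1 ✓
  G1 stuck-at-1: output 0 ✗
  G2 stuck-at-0: output 0 ✗
  G2 stuck-at-1: output 1 ✓
Consistent faults: {G0 stuck-at-0, G1 stuck-at-0, G2 stuck-at-1} — 3 in all.

3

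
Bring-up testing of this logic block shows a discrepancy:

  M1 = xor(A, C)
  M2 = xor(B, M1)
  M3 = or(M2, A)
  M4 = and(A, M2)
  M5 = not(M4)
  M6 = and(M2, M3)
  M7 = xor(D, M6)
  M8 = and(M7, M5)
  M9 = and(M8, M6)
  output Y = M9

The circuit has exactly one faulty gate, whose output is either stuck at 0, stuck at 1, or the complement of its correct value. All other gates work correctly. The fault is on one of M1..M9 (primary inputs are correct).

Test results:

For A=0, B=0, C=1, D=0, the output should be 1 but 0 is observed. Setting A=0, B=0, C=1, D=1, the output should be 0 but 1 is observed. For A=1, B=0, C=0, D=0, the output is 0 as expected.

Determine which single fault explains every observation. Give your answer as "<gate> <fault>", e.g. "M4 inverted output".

M7 inverted output

Fault-free values for test 1 (A=0, B=0, C=1, D=0): M1=1, M2=1, M3=1, M4=0, M5=1, M6=1, M7=1, M8=1, M9=1, giving Y=1. Observed 0.
Test 1: faults giving observed 0 are {M1 stuck-at-0, M1 inverted output, M2 stuck-at-0, M2 inverted output, M3 stuck-at-0, M3 inverted output, M4 stuck-at-1, M4 inverted output, M5 stuck-at-0, M5 inverted output, M6 stuck-at-0, M6 inverted output, M7 stuck-at-0, M7 inverted output, M8 stuck-at-0, M8 inverted output, M9 stuck-at-0, M9 inverted output}.
Test 2 (A=0, B=0, C=1, D=1): fault-free M1=1, M2=1, M3=1, M4=0, M5=1, M6=1, M7=0, M8=0, M9=0 → 0; observed 1. Eliminates M1 stuck-at-0, M1 inverted output, M2 stuck-at-0, M2 inverted output, M3 stuck-at-0, M3 inverted output, M4 stuck-at-1, M4 inverted output, M5 stuck-at-0, M5 inverted output, M6 stuck-at-0, M6 inverted output, M7 stuck-at-0, M8 stuck-at-0, M9 stuck-at-0.
Test 3 (A=1, B=0, C=0, D=0): fault-free M1=1, M2=1, M3=1, M4=1, M5=0, M6=1, M7=1, M8=0, M9=0 → 0; observed 0. Eliminates M8 inverted output, M9 inverted output.
Only M7 inverted output is consistent with every test.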